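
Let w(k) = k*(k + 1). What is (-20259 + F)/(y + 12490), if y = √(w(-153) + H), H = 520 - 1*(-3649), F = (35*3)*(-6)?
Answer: -52180722/31194535 + 20889*√1097/31194535 ≈ -1.6506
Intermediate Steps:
F = -630 (F = 105*(-6) = -630)
w(k) = k*(1 + k)
H = 4169 (H = 520 + 3649 = 4169)
y = 5*√1097 (y = √(-153*(1 - 153) + 4169) = √(-153*(-152) + 4169) = √(23256 + 4169) = √27425 = 5*√1097 ≈ 165.60)
(-20259 + F)/(y + 12490) = (-20259 - 630)/(5*√1097 + 12490) = -20889/(12490 + 5*√1097)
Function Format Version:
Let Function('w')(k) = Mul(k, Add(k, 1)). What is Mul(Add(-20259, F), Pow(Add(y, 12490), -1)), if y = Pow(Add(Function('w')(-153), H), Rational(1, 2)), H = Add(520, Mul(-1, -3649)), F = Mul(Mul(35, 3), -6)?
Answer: Add(Rational(-52180722, 31194535), Mul(Rational(20889, 31194535), Pow(1097, Rational(1, 2)))) ≈ -1.6506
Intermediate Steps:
F = -630 (F = Mul(105, -6) = -630)
Function('w')(k) = Mul(k, Add(1, k))
H = 4169 (H = Add(520, 3649) = 4169)
y = Mul(5, Pow(1097, Rational(1, 2))) (y = Pow(Add(Mul(-153, Add(1, -153)), 4169), Rational(1, 2)) = Pow(Add(Mul(-153, -152), 4169), Rational(1, 2)) = Pow(Add(23256, 4169), Rational(1, 2)) = Pow(27425, Rational(1, 2)) = Mul(5, Pow(1097, Rational(1, 2))) ≈ 165.60)
Mul(Add(-20259, F), Pow(Add(y, 12490), -1)) = Mul(Add(-20259, -630), Pow(Add(Mul(5, Pow(1097, Rational(1, 2))), 12490), -1)) = Mul(-20889, Pow(Add(12490, Mul(5, Pow(1097, Rational(1, 2)))), -1))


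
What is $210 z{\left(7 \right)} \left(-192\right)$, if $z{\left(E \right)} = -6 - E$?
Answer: $524160$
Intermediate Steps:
$210 z{\left(7 \right)} \left(-192\right) = 210 \left(-6 - 7\right) \left(-192\right) = 210 \left(-13\right) \left(-192\right) = \left(-2730\right) \left(-192\right) = 524160$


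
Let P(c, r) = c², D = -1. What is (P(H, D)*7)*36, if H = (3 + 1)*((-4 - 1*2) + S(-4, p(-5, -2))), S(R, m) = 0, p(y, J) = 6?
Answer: 145152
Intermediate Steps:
H = -24 (H = (3 + 1)*((-4 - 1*2) + 0) = 4*((-4 - 2) + 0) = 4*(-6 + 0) = 4*(-6) = -24)
(P(H, D)*7)*36 = ((-24)²*7)*36 = (576*7)*36 = 4032*36 = 145152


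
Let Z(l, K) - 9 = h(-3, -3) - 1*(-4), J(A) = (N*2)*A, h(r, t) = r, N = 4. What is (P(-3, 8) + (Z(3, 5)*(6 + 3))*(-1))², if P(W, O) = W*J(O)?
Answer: 79524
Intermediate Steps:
J(A) = 8*A (J(A) = (4*2)*A = 8*A)
P(W, O) = 8*O*W (P(W, O) = W*(8*O) = 8*O*W)
Z(l, K) = 10 (Z(l, K) = 9 + (-3 - 1*(-4)) = 9 + (-3 + 4) = 9 + 1 = 10)
(P(-3, 8) + (Z(3, 5)*(6 + 3))*(-1))² = (8*8*(-3) + (10*(6 + 3))*(-1))² = (-192 + (10*9)*(-1))² = (-192 + 90*(-1))² = (-192 - 90)² = (-282)² = 79524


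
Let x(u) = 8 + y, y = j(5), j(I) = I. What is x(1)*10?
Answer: 130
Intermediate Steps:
y = 5
x(u) = 13 (x(u) = 8 + 5 = 13)
x(1)*10 = 13*10 = 130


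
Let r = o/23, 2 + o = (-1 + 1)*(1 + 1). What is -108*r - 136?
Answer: -2912/23 ≈ -126.61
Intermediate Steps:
o = -2 (o = -2 + (-1 + 1)*(1 + 1) = -2 + 0*2 = -2 + 0 = -2)
r = -2/23 ≈ -0.086957
-108*r - 136 = -108*(-2/23) - 136 = 216/23 - 136 = -2912/23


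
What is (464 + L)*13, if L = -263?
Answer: 2613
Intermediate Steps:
(464 + L)*13 = (464 - 263)*13 = 201*13 = 2613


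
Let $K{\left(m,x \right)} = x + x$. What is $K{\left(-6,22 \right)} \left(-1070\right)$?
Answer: $-47080$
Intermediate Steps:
$K{\left(m,x \right)} = 2 x$
$K{\left(-6,22 \right)} \left(-1070\right) = 2 \cdot 22 \left(-1070\right) = 44 \left(-1070\right) = -47080$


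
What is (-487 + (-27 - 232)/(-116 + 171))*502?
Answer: -13576088/55 ≈ -2.4684e+5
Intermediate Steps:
(-487 + (-27 - 232)/(-116 + 171))*502 = (-487 - 259/55)*502 = -27044/55*502 = -13576088/55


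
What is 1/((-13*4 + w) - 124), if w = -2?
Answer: -1/178 ≈ -0.0056180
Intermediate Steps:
1/((-13*4 + w) - 124) = 1/((-13*4 - 2) - 124) = 1/((-52 - 2) - 124) = 1/(-54 - 124) = 1/(-178) = -1/178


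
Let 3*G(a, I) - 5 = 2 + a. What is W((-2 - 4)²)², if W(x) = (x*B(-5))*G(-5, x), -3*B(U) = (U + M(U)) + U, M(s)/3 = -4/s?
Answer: 92416/25 ≈ 3696.6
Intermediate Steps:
M(s) = -12/s (M(s) = 3*(-4/s) = -12/s)
G(a, I) = 7/3 + a/3 (G(a, I) = 5/3 + (2 + a)/3 = 5/3 + (⅔ + a/3) = 7/3 + a/3)
B(U) = 4/U - 2*U/3 (B(U) = -((U - 12/U) + U)/3 = -(-12/U + 2*U)/3 = 4/U - 2*U/3)
W(x) = 76*x/45 (W(x) = (x*(4/(-5) - ⅔*(-5)))*(7/3 + (⅓)*(-5)) = (x*(4*(-⅕) + 10/3))*(7/3 - 5/3) = (x*(-⅘ + 10/3))*(⅔) = (x*(38/15))*(⅔) = (38*x/15)*(⅔) = 76*x/45)
W((-2 - 4)²)² = (76*(-2 - 4)²/45)² = ((76/45)*(-6)²)² = ((76/45)*36)² = (304/5)² = 92416/25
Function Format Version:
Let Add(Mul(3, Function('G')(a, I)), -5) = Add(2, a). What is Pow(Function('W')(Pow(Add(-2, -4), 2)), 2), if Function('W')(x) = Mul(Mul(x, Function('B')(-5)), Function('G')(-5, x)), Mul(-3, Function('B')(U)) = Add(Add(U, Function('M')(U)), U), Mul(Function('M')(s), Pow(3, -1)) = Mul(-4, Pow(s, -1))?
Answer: Rational(92416, 25) ≈ 3696.6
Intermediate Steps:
Function('M')(s) = Mul(-12, Pow(s, -1)) (Function('M')(s) = Mul(3, Mul(-4, Pow(s, -1))) = Mul(-12, Pow(s, -1)))
Function('G')(a, I) = Add(Rational(7, 3), Mul(Rational(1, 3), a)) (Function('G')(a, I) = Add(Rational(5, 3), Mul(Rational(1, 3), Add(2, a))) = Add(Rational(5, 3), Add(Rational(2, 3), Mul(Rational(1, 3), a))) = Add(Rational(7, 3), Mul(Rational(1, 3), a)))
Function('B')(U) = Add(Mul(4, Pow(U, -1)), Mul(Rational(-2, 3), U)) (Function('B')(U) = Mul(Rational(-1, 3), Add(Add(U, Mul(-12, Pow(U, -1))), U)) = Mul(Rational(-1, 3), Add(Mul(-12, Pow(U, -1)), Mul(2, U))) = Add(Mul(4, Pow(U, -1)), Mul(Rational(-2, 3), U)))
Function('W')(x) = Mul(Rational(76, 45), x) (Function('W')(x) = Mul(Mul(x, Add(Mul(4, Pow(-5, -1)), Mul(Rational(-2, 3), -5))), Add(Rational(7, 3), Mul(Rational(1, 3), -5))) = Mul(Mul(x, Add(Mul(4, Rational(-1, 5)), Rational(10, 3))), Add(Rational(7, 3), Rational(-5, 3))) = Mul(Mul(x, Add(Rational(-4, 5), Rational(10, 3))), Rational(2, 3)) = Mul(Mul(x, Rational(38, 15)), Rational(2, 3)) = Mul(Mul(Rational(38, 15), x), Rational(2, 3)) = Mul(Rational(76, 45), x))
Pow(Function('W')(Pow(Add(-2, -4), 2)), 2) = Pow(Mul(Rational(76, 45), Pow(Add(-2, -4), 2)), 2) = Pow(Mul(Rational(76, 45), Pow(-6, 2)), 2) = Pow(Mul(Rational(76, 45), 36), 2) = Pow(Rational(304, 5), 2) = Rational(92416, 25)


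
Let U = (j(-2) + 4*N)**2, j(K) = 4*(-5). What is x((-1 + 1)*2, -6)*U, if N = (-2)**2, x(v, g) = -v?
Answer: 0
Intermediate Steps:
N = 4
j(K) = -20
U = 16 (U = (-20 + 4*4)**2 = (-20 + 16)**2 = (-4)**2 = 16)
x((-1 + 1)*2, -6)*U = -(-1 + 1)*2*16 = -0*2*16 = -1*0*16 = 0*16 = 0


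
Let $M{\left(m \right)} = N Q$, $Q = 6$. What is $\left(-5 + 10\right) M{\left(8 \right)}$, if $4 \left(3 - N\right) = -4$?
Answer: $120$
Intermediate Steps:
$N = 4$ ($N = 3 - -1 = 3 + 1 = 4$)
$M{\left(m \right)} = 24$ ($M{\left(m \right)} = 4 \cdot 6 = 24$)
$\left(-5 + 10\right) M{\left(8 \right)} = \left(-5 + 10\right) 24 = 5 \cdot 24 = 120$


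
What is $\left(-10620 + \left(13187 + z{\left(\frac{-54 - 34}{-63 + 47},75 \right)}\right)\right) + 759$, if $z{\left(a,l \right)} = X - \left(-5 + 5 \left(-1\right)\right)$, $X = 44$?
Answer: $3380$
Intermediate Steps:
$z{\left(a,l \right)} = 54$ ($z{\left(a,l \right)} = 44 - \left(-5 + 5 \left(-1\right)\right) = 44 - \left(-5 - 5\right) = 44 - -10 = 44 + 10 = 54$)
$\left(-10620 + \left(13187 + z{\left(\frac{-54 - 34}{-63 + 47},75 \right)}\right)\right) + 759 = \left(-10620 + \left(13187 + 54\right)\right) + 759 = \left(-10620 + 13241\right) + 759 = 2621 + 759 = 3380$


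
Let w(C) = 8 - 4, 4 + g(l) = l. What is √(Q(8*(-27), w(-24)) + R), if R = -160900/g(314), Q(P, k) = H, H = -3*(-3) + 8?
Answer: I*√482453/31 ≈ 22.406*I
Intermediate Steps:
g(l) = -4 + l
H = 17 (H = 9 + 8 = 17)
w(C) = 4
Q(P, k) = 17
R = -16090/31 (R = -160900/(-4 + 314) = -160900/310 = -160900*1/310 = -16090/31 ≈ -519.03)
√(Q(8*(-27), w(-24)) + R) = √(17 - 16090/31) = √(-15563/31) = I*√482453/31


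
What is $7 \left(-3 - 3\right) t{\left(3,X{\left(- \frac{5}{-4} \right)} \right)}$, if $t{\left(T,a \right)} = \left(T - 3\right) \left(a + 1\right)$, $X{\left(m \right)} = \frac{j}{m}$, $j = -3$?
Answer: $0$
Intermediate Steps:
$X{\left(m \right)} = - \frac{3}{m}$
$t{\left(T,a \right)} = \left(1 + a\right) \left(-3 + T\right)$ ($t{\left(T,a \right)} = \left(-3 + T\right) \left(1 + a\right) = \left(1 + a\right) \left(-3 + T\right)$)
$7 \left(-3 - 3\right) t{\left(3,X{\left(- \frac{5}{-4} \right)} \right)} = 7 \left(-3 - 3\right) \left(-3 + 3 - 3 \left(- \frac{3}{\left(-5\right) \frac{1}{-4}}\right) + 3 \left(- \frac{3}{\left(-5\right) \frac{1}{-4}}\right)\right) = 7 \left(-3 - 3\right) \left(-3 + 3 - 3 \left(- \frac{3}{\left(-5\right) \left(- \frac{1}{4}\right)}\right) + 3 \left(- \frac{3}{\left(-5\right) \left(- \frac{1}{4}\right)}\right)\right) = 7 \left(-6\right) \left(-3 + 3 - 3 \left(- \frac{3}{\frac{5}{4}}\right) + 3 \left(- \frac{3}{\frac{5}{4}}\right)\right) = - 42 \left(-3 + 3 - 3 \left(\left(-3\right) \frac{4}{5}\right) + 3 \left(\left(-3\right) \frac{4}{5}\right)\right) = - 42 \left(-3 + 3 - - \frac{36}{5} + 3 \left(- \frac{12}{5}\right)\right) = - 42 \left(-3 + 3 + \frac{36}{5} - \frac{36}{5}\right) = \left(-42\right) 0 = 0$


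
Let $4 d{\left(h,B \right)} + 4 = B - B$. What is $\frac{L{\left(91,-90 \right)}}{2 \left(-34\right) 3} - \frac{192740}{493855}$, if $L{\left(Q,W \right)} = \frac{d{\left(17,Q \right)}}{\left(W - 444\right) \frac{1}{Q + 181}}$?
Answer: $- \frac{31074490}{79115571} \approx -0.39277$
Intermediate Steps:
$d{\left(h,B \right)} = -1$ ($d{\left(h,B \right)} = -1 + \frac{B - B}{4} = -1 + \frac{1}{4} \cdot 0 = -1 + 0 = -1$)
$L{\left(Q,W \right)} = - \frac{181 + Q}{-444 + W}$ ($L{\left(Q,W \right)} = - \frac{1}{\left(W - 444\right) \frac{1}{Q + 181}} = - \frac{1}{\left(-444 + W\right) \frac{1}{181 + Q}} = - \frac{1}{\frac{1}{181 + Q} \left(-444 + W\right)} = - \frac{181 + Q}{-444 + W}$)
$\frac{L{\left(91,-90 \right)}}{2 \left(-34\right) 3} - \frac{192740}{493855} = \frac{\frac{1}{-444 - 90} \left(-181 - 91\right)}{2 \left(-34\right) 3} - \frac{192740}{493855} = \frac{\frac{1}{-534} \left(-181 - 91\right)}{\left(-68\right) 3} - \frac{38548}{98771} = \frac{\left(- \frac{1}{534}\right) \left(-272\right)}{-204} - \frac{38548}{98771} = \frac{136}{267} \left(- \frac{1}{204}\right) - \frac{38548}{98771} = - \frac{2}{801} - \frac{38548}{98771} = - \frac{31074490}{79115571}$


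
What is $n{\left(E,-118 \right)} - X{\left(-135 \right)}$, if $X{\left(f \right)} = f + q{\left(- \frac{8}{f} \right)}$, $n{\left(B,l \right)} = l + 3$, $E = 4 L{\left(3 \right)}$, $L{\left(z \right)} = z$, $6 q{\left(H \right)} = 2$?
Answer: $\frac{59}{3} \approx 19.667$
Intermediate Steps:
$q{\left(H \right)} = \frac{1}{3}$ ($q{\left(H \right)} = \frac{1}{6} \cdot 2 = \frac{1}{3}$)
$E = 12$ ($E = 4 \cdot 3 = 12$)
$n{\left(B,l \right)} = 3 + l$
$X{\left(f \right)} = \frac{1}{3} + f$ ($X{\left(f \right)} = f + \frac{1}{3} = \frac{1}{3} + f$)
$n{\left(E,-118 \right)} - X{\left(-135 \right)} = \left(3 - 118\right) - \left(\frac{1}{3} - 135\right) = -115 - - \frac{404}{3} = -115 + \frac{404}{3} = \frac{59}{3}$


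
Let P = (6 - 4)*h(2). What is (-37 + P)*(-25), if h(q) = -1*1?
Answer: 975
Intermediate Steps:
h(q) = -1
P = -2 (P = (6 - 4)*(-1) = 2*(-1) = -2)
(-37 + P)*(-25) = (-37 - 2)*(-25) = -39*(-25) = 975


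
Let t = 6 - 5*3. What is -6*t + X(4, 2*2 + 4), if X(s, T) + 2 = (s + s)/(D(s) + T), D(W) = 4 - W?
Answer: 53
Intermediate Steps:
X(s, T) = -2 + 2*s/(4 + T - s) (X(s, T) = -2 + (s + s)/((4 - s) + T) = -2 + (2*s)/(4 + T - s) = -2 + 2*s/(4 + T - s))
t = -9 (t = 6 - 15 = -9)
-6*t + X(4, 2*2 + 4) = -6*(-9) + 2*(-4 - (2*2 + 4) + 2*4)/(4 + (2*2 + 4) - 1*4) = 54 + 2*(-4 - (4 + 4) + 8)/(4 + (4 + 4) - 4) = 54 + 2*(-4 - 1*8 + 8)/(4 + 8 - 4) = 54 + 2*(-4 - 8 + 8)/8 = 54 + 2*(1/8)*(-4) = 54 - 1 = 53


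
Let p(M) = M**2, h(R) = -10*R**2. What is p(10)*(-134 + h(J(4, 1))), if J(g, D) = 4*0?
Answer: -13400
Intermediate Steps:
J(g, D) = 0
p(10)*(-134 + h(J(4, 1))) = 10**2*(-134 - 10*0**2) = 100*(-134 - 10*0) = 100*(-134 + 0) = 100*(-134) = -13400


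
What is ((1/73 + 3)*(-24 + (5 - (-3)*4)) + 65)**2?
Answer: 10272025/5329 ≈ 1927.6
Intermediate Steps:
((1/73 + 3)*(-24 + (5 - (-3)*4)) + 65)**2 = ((1/73 + 3)*(-24 + (5 - 1*(-12))) + 65)**2 = (220*(-24 + (5 + 12))/73 + 65)**2 = (220*(-24 + 17)/73 + 65)**2 = ((220/73)*(-7) + 65)**2 = (-1540/73 + 65)**2 = (3205/73)**2 = 10272025/5329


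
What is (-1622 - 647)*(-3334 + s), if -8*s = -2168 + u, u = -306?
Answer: 27452631/4 ≈ 6.8632e+6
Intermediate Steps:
s = 1237/4 (s = -(-2168 - 306)/8 = -⅛*(-2474) = 1237/4 ≈ 309.25)
(-1622 - 647)*(-3334 + s) = (-1622 - 647)*(-3334 + 1237/4) = -2269*(-12099/4) = 27452631/4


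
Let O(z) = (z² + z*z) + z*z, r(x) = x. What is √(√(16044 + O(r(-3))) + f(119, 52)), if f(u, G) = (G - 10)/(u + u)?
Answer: √(51 + 289*√16071)/17 ≈ 11.267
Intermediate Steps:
O(z) = 3*z² (O(z) = (z² + z²) + z² = 2*z² + z² = 3*z²)
f(u, G) = (-10 + G)/(2*u) (f(u, G) = (-10 + G)/((2*u)) = (-10 + G)*(1/(2*u)) = (-10 + G)/(2*u))
√(√(16044 + O(r(-3))) + f(119, 52)) = √(√(16044 + 3*(-3)²) + (½)*(-10 + 52)/119) = √(√(16044 + 3*9) + (½)*(1/119)*42) = √(√(16044 + 27) + 3/17) = √(√16071 + 3/17) = √(3/17 + √16071)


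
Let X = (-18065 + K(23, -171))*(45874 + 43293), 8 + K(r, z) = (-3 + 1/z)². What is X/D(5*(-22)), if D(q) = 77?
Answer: -130467474059/6237 ≈ -2.0918e+7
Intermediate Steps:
K(r, z) = -8 + (-3 + 1/z)²
X = -130467474059/81 (X = (-18065 + (1 + (-171)⁻² - 6/(-171)))*(45874 + 43293) = (-18065 + (1 + 1/29241 - 6*(-1/171)))*89167 = (-18065 + (1 + 1/29241 + 2/57))*89167 = (-18065 + 30268/29241)*89167 = -528208397/29241*89167 = -130467474059/81 ≈ -1.6107e+9)
X/D(5*(-22)) = -130467474059/81/77 = -130467474059/81*1/77 = -130467474059/6237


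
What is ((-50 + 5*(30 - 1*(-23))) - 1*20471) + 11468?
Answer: -8788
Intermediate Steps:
((-50 + 5*(30 - 1*(-23))) - 1*20471) + 11468 = ((-50 + 5*(30 + 23)) - 20471) + 11468 = ((-50 + 5*53) - 20471) + 11468 = ((-50 + 265) - 20471) + 11468 = (215 - 20471) + 11468 = -20256 + 11468 = -8788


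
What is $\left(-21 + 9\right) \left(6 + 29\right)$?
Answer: $-420$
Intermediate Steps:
$\left(-21 + 9\right) \left(6 + 29\right) = \left(-12\right) 35 = -420$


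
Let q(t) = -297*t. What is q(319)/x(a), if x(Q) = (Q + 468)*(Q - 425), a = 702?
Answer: -10527/36010 ≈ -0.29234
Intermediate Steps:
x(Q) = (-425 + Q)*(468 + Q) (x(Q) = (468 + Q)*(-425 + Q) = (-425 + Q)*(468 + Q))
q(319)/x(a) = (-297*319)/(-198900 + 702² + 43*702) = -94743/(-198900 + 492804 + 30186) = -94743/324090 = -94743*1/324090 = -10527/36010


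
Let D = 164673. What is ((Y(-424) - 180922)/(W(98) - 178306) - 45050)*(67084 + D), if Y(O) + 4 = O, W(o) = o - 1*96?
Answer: -930784068317225/89152 ≈ -1.0440e+10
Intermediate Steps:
W(o) = -96 + o (W(o) = o - 96 = -96 + o)
Y(O) = -4 + O
((Y(-424) - 180922)/(W(98) - 178306) - 45050)*(67084 + D) = (((-4 - 424) - 180922)/((-96 + 98) - 178306) - 45050)*(67084 + 164673) = ((-428 - 180922)/(2 - 178306) - 45050)*231757 = (-181350/(-178304) - 45050)*231757 = (-181350*(-1/178304) - 45050)*231757 = (90675/89152 - 45050)*231757 = -4016206925/89152*231757 = -930784068317225/89152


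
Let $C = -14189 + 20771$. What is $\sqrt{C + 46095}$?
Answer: $3 \sqrt{5853} \approx 229.51$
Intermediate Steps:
$C = 6582$
$\sqrt{C + 46095} = \sqrt{6582 + 46095} = \sqrt{52677} = 3 \sqrt{5853}$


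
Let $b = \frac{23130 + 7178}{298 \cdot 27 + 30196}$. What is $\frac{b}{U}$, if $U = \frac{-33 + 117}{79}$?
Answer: $\frac{598583}{803082} \approx 0.74536$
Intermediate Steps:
$U = \frac{84}{79}$ ($U = \frac{1}{79} \cdot 84 = \frac{84}{79} \approx 1.0633$)
$b = \frac{15154}{19121}$ ($b = \frac{30308}{8046 + 30196} = \frac{30308}{38242} = 30308 \cdot \frac{1}{38242} = \frac{15154}{19121} \approx 0.79253$)
$\frac{b}{U} = \frac{15154}{19121 \cdot \frac{84}{79}} = \frac{15154}{19121} \cdot \frac{79}{84} = \frac{598583}{803082}$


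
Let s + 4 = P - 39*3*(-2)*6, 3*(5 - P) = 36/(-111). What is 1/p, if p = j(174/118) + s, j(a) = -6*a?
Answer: 2183/3048037 ≈ 0.00071620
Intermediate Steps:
P = 189/37 (P = 5 - 12/(-111) = 5 - 12*(-1)/111 = 5 - ⅓*(-12/37) = 5 + 4/37 = 189/37 ≈ 5.1081)
s = 51989/37 (s = -4 + (189/37 - 39*3*(-2)*6) = -4 + (189/37 - (-234)*6) = -4 + (189/37 - 39*(-36)) = -4 + (189/37 + 1404) = -4 + 52137/37 = 51989/37 ≈ 1405.1)
p = 3048037/2183 (p = -1044/118 + 51989/37 = -6*87/59 + 51989/37 = -522/59 + 51989/37 = 3048037/2183 ≈ 1396.3)
1/p = 1/(3048037/2183) = 2183/3048037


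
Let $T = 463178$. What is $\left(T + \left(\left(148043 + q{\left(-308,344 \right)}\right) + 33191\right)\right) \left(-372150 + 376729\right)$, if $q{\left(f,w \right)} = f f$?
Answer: $3385144804$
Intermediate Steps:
$q{\left(f,w \right)} = f^{2}$
$\left(T + \left(\left(148043 + q{\left(-308,344 \right)}\right) + 33191\right)\right) \left(-372150 + 376729\right) = \left(463178 + \left(\left(148043 + \left(-308\right)^{2}\right) + 33191\right)\right) \left(-372150 + 376729\right) = \left(463178 + \left(\left(148043 + 94864\right) + 33191\right)\right) 4579 = \left(463178 + \left(242907 + 33191\right)\right) 4579 = \left(463178 + 276098\right) 4579 = 739276 \cdot 4579 = 3385144804$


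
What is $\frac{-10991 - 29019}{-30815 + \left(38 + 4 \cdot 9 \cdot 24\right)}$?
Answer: $\frac{40010}{29913} \approx 1.3375$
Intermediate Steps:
$\frac{-10991 - 29019}{-30815 + \left(38 + 4 \cdot 9 \cdot 24\right)} = - \frac{40010}{-30815 + \left(38 + 36 \cdot 24\right)} = - \frac{40010}{-30815 + \left(38 + 864\right)} = - \frac{40010}{-30815 + 902} = - \frac{40010}{-29913} = \left(-40010\right) \left(- \frac{1}{29913}\right) = \frac{40010}{29913}$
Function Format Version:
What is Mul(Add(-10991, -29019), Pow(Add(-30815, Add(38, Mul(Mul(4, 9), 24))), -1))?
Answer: Rational(40010, 29913) ≈ 1.3375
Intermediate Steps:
Mul(Add(-10991, -29019), Pow(Add(-30815, Add(38, Mul(Mul(4, 9), 24))), -1)) = Mul(-40010, Pow(Add(-30815, Add(38, Mul(36, 24))), -1)) = Mul(-40010, Pow(Add(-30815, Add(38, 864)), -1)) = Mul(-40010, Pow(Add(-30815, 902), -1)) = Mul(-40010, Pow(-29913, -1)) = Mul(-40010, Rational(-1, 29913)) = Rational(40010, 29913)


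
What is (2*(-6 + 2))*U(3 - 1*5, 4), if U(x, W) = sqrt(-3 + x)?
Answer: -8*I*sqrt(5) ≈ -17.889*I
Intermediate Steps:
(2*(-6 + 2))*U(3 - 1*5, 4) = (2*(-6 + 2))*sqrt(-3 + (3 - 1*5)) = (2*(-4))*sqrt(-3 + (3 - 5)) = -8*sqrt(-3 - 2) = -8*I*sqrt(5)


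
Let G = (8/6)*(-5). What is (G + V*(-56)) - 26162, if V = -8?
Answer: -77162/3 ≈ -25721.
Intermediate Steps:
G = -20/3 (G = (8*(⅙))*(-5) = (4/3)*(-5) = -20/3 ≈ -6.6667)
(G + V*(-56)) - 26162 = (-20/3 - 8*(-56)) - 26162 = (-20/3 + 448) - 26162 = 1324/3 - 26162 = -77162/3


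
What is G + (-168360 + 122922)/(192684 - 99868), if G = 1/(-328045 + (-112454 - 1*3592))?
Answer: -10089349837/20609375128 ≈ -0.48955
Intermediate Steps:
G = -1/444091 (G = 1/(-328045 + (-112454 - 3592)) = 1/(-328045 - 116046) = 1/(-444091) = -1/444091 ≈ -2.2518e-6)
G + (-168360 + 122922)/(192684 - 99868) = -1/444091 + (-168360 + 122922)/(192684 - 99868) = -1/444091 - 45438/92816 = -1/444091 - 45438*1/92816 = -1/444091 - 22719/46408 = -10089349837/20609375128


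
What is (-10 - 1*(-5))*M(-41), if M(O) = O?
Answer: 205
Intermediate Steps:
(-10 - 1*(-5))*M(-41) = (-10 - 1*(-5))*(-41) = (-10 + 5)*(-41) = -5*(-41) = 205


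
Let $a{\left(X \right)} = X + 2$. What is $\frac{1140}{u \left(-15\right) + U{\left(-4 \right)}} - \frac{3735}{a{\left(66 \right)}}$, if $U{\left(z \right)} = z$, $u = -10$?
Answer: $- \frac{233895}{4964} \approx -47.118$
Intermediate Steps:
$a{\left(X \right)} = 2 + X$
$\frac{1140}{u \left(-15\right) + U{\left(-4 \right)}} - \frac{3735}{a{\left(66 \right)}} = \frac{1140}{\left(-10\right) \left(-15\right) - 4} - \frac{3735}{2 + 66} = \frac{1140}{150 - 4} - \frac{3735}{68} = \frac{1140}{146} - \frac{3735}{68} = 1140 \cdot \frac{1}{146} - \frac{3735}{68} = \frac{570}{73} - \frac{3735}{68} = - \frac{233895}{4964}$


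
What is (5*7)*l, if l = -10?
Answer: -350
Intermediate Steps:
(5*7)*l = (5*7)*(-10) = 35*(-10) = -350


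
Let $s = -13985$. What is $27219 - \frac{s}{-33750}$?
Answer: $\frac{183725453}{6750} \approx 27219.0$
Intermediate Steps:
$27219 - \frac{s}{-33750} = 27219 - - \frac{13985}{-33750} = 27219 - \left(-13985\right) \left(- \frac{1}{33750}\right) = 27219 - \frac{2797}{6750} = \frac{183725453}{6750}$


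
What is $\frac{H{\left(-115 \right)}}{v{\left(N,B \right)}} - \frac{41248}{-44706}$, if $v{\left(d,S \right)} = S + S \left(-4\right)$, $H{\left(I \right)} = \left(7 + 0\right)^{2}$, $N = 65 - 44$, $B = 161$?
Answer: $\frac{422195}{514119} \approx 0.8212$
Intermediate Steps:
$N = 21$
$H{\left(I \right)} = 49$ ($H{\left(I \right)} = 7^{2} = 49$)
$v{\left(d,S \right)} = - 3 S$ ($v{\left(d,S \right)} = S - 4 S = - 3 S$)
$\frac{H{\left(-115 \right)}}{v{\left(N,B \right)}} - \frac{41248}{-44706} = \frac{49}{\left(-3\right) 161} - \frac{41248}{-44706} = \frac{49}{-483} - - \frac{20624}{22353} = 49 \left(- \frac{1}{483}\right) + \frac{20624}{22353} = - \frac{7}{69} + \frac{20624}{22353} = \frac{422195}{514119}$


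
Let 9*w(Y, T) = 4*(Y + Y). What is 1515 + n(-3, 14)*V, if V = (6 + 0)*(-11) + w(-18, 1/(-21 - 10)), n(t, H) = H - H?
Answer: 1515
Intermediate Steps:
n(t, H) = 0
w(Y, T) = 8*Y/9 (w(Y, T) = (4*(Y + Y))/9 = (4*(2*Y))/9 = (8*Y)/9 = 8*Y/9)
V = -82 (V = (6 + 0)*(-11) + (8/9)*(-18) = 6*(-11) - 16 = -66 - 16 = -82)
1515 + n(-3, 14)*V = 1515 + 0*(-82) = 1515 + 0 = 1515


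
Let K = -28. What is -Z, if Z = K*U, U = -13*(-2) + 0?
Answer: 728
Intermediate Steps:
U = 26 (U = 26 + 0 = 26)
Z = -728 (Z = -28*26 = -728)
-Z = -1*(-728) = 728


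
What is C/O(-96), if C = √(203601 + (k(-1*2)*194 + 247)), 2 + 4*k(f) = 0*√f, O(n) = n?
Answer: -√22639/32 ≈ -4.7020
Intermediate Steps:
k(f) = -½ (k(f) = -½ + (0*√f)/4 = -½ + (¼)*0 = -½ + 0 = -½)
C = 3*√22639 (C = √(203601 + (-½*194 + 247)) = √(203601 + (-97 + 247)) = √(203601 + 150) = √203751 = 3*√22639 ≈ 451.39)
C/O(-96) = (3*√22639)/(-96) = (3*√22639)*(-1/96) = -√22639/32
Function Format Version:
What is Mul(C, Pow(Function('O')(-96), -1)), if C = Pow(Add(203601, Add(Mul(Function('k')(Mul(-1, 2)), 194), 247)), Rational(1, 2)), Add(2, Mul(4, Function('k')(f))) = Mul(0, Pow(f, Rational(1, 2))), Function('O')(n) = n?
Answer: Mul(Rational(-1, 32), Pow(22639, Rational(1, 2))) ≈ -4.7020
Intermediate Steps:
Function('k')(f) = Rational(-1, 2) (Function('k')(f) = Add(Rational(-1, 2), Mul(Rational(1, 4), Mul(0, Pow(f, Rational(1, 2))))) = Add(Rational(-1, 2), Mul(Rational(1, 4), 0)) = Add(Rational(-1, 2), 0) = Rational(-1, 2))
C = Mul(3, Pow(22639, Rational(1, 2))) (C = Pow(Add(203601, Add(Mul(Rational(-1, 2), 194), 247)), Rational(1, 2)) = Pow(Add(203601, Add(-97, 247)), Rational(1, 2)) = Pow(Add(203601, 150), Rational(1, 2)) = Pow(203751, Rational(1, 2)) = Mul(3, Pow(22639, Rational(1, 2))) ≈ 451.39)
Mul(C, Pow(Function('O')(-96), -1)) = Mul(Mul(3, Pow(22639, Rational(1, 2))), Pow(-96, -1)) = Mul(Mul(3, Pow(22639, Rational(1, 2))), Rational(-1, 96)) = Mul(Rational(-1, 32), Pow(22639, Rational(1, 2)))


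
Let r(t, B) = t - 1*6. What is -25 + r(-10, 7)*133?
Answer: -2153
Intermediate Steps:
r(t, B) = -6 + t (r(t, B) = t - 6 = -6 + t)
-25 + r(-10, 7)*133 = -25 + (-6 - 10)*133 = -25 - 16*133 = -25 - 2128 = -2153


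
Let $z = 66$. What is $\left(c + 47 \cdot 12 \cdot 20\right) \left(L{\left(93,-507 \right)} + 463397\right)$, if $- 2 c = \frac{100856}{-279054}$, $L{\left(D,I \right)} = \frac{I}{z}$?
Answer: $\frac{8022560801939155}{1534797} \approx 5.2271 \cdot 10^{9}$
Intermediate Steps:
$L{\left(D,I \right)} = \frac{I}{66}$
$c = \frac{25214}{139527}$ ($c = - \frac{100856 \frac{1}{-279054}}{2} = - \frac{100856 \left(- \frac{1}{279054}\right)}{2} = \left(- \frac{1}{2}\right) \left(- \frac{50428}{139527}\right) = \frac{25214}{139527} \approx 0.18071$)
$\left(c + 47 \cdot 12 \cdot 20\right) \left(L{\left(93,-507 \right)} + 463397\right) = \left(\frac{25214}{139527} + 47 \cdot 12 \cdot 20\right) \left(\frac{1}{66} \left(-507\right) + 463397\right) = \left(\frac{25214}{139527} + 564 \cdot 20\right) \left(- \frac{169}{22} + 463397\right) = \left(\frac{25214}{139527} + 11280\right) \frac{10194565}{22} = \frac{1573889774}{139527} \cdot \frac{10194565}{22} = \frac{8022560801939155}{1534797}$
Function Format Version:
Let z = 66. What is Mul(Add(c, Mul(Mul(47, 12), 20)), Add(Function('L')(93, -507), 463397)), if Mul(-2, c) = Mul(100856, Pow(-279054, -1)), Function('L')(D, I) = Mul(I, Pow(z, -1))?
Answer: Rational(8022560801939155, 1534797) ≈ 5.2271e+9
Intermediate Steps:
Function('L')(D, I) = Mul(Rational(1, 66), I) (Function('L')(D, I) = Mul(I, Pow(66, -1)) = Mul(I, Rational(1, 66)) = Mul(Rational(1, 66), I))
c = Rational(25214, 139527) (c = Mul(Rational(-1, 2), Mul(100856, Pow(-279054, -1))) = Mul(Rational(-1, 2), Mul(100856, Rational(-1, 279054))) = Mul(Rational(-1, 2), Rational(-50428, 139527)) = Rational(25214, 139527) ≈ 0.18071)
Mul(Add(c, Mul(Mul(47, 12), 20)), Add(Function('L')(93, -507), 463397)) = Mul(Add(Rational(25214, 139527), Mul(Mul(47, 12), 20)), Add(Mul(Rational(1, 66), -507), 463397)) = Mul(Add(Rational(25214, 139527), Mul(564, 20)), Add(Rational(-169, 22), 463397)) = Mul(Add(Rational(25214, 139527), 11280), Rational(10194565, 22)) = Mul(Rational(1573889774, 139527), Rational(10194565, 22)) = Rational(8022560801939155, 1534797)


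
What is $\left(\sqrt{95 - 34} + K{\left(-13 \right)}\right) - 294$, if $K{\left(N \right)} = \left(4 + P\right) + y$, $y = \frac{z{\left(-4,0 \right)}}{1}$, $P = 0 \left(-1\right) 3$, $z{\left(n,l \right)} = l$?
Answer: $-290 + \sqrt{61} \approx -282.19$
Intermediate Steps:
$P = 0$ ($P = 0 \cdot 3 = 0$)
$y = 0$ ($y = \frac{0}{1} = 0 \cdot 1 = 0$)
$K{\left(N \right)} = 4$ ($K{\left(N \right)} = \left(4 + 0\right) + 0 = 4 + 0 = 4$)
$\left(\sqrt{95 - 34} + K{\left(-13 \right)}\right) - 294 = \left(\sqrt{95 - 34} + 4\right) - 294 = \left(\sqrt{61} + 4\right) - 294 = \left(4 + \sqrt{61}\right) - 294 = -290 + \sqrt{61}$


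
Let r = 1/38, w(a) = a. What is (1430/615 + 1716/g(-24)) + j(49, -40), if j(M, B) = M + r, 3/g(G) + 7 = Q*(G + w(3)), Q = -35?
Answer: 1946568401/4674 ≈ 4.1647e+5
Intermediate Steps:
r = 1/38 ≈ 0.026316
g(G) = 3/(-112 - 35*G) (g(G) = 3/(-7 - 35*(G + 3)) = 3/(-7 - 35*(3 + G)) = 3/(-7 + (-105 - 35*G)) = 3/(-112 - 35*G))
j(M, B) = 1/38 + M (j(M, B) = M + 1/38 = 1/38 + M)
(1430/615 + 1716/g(-24)) + j(49, -40) = (1430/615 + 1716/((3/(7*(-16 - 5*(-24)))))) + (1/38 + 49) = (1430*(1/615) + 1716/((3/(7*(-16 + 120))))) + 1863/38 = (286/123 + 1716/(((3/7)/104))) + 1863/38 = (286/123 + 1716/(((3/7)*(1/104)))) + 1863/38 = (286/123 + 1716/(3/728)) + 1863/38 = (286/123 + 1716*(728/3)) + 1863/38 = (286/123 + 416416) + 1863/38 = 51219454/123 + 1863/38 = 1946568401/4674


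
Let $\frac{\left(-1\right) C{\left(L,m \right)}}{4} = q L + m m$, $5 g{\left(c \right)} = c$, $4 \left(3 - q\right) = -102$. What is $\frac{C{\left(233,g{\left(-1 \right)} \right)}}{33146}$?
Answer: $- \frac{332027}{414325} \approx -0.80137$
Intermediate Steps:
$q = \frac{57}{2}$ ($q = 3 - - \frac{51}{2} = 3 + \frac{51}{2} = \frac{57}{2} \approx 28.5$)
$g{\left(c \right)} = \frac{c}{5}$
$C{\left(L,m \right)} = - 114 L - 4 m^{2}$ ($C{\left(L,m \right)} = - 4 \left(\frac{57 L}{2} + m m\right) = - 4 \left(\frac{57 L}{2} + m^{2}\right) = - 4 \left(m^{2} + \frac{57 L}{2}\right) = - 114 L - 4 m^{2}$)
$\frac{C{\left(233,g{\left(-1 \right)} \right)}}{33146} = \frac{\left(-114\right) 233 - 4 \left(\frac{1}{5} \left(-1\right)\right)^{2}}{33146} = \left(-26562 - 4 \left(- \frac{1}{5}\right)^{2}\right) \frac{1}{33146} = \left(-26562 - \frac{4}{25}\right) \frac{1}{33146} = \left(- \frac{664054}{25}\right) \frac{1}{33146} = - \frac{332027}{414325}$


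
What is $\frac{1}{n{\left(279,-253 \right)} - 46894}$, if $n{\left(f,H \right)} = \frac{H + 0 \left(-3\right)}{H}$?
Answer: $- \frac{1}{46893} \approx -2.1325 \cdot 10^{-5}$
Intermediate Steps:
$n{\left(f,H \right)} = 1$ ($n{\left(f,H \right)} = \frac{H + 0}{H} = \frac{H}{H} = 1$)
$\frac{1}{n{\left(279,-253 \right)} - 46894} = \frac{1}{1 - 46894} = \frac{1}{-46893} = - \frac{1}{46893}$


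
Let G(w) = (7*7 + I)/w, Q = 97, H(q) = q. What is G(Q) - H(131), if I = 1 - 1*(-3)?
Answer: -12654/97 ≈ -130.45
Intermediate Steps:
I = 4 (I = 1 + 3 = 4)
G(w) = 53/w (G(w) = (7*7 + 4)/w = (49 + 4)/w = 53/w)
G(Q) - H(131) = 53/97 - 1*131 = 53*(1/97) - 131 = 53/97 - 131 = -12654/97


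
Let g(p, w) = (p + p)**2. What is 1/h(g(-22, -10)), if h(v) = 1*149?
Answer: 1/149 ≈ 0.0067114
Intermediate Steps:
g(p, w) = 4*p**2 (g(p, w) = (2*p)**2 = 4*p**2)
h(v) = 149
1/h(g(-22, -10)) = 1/149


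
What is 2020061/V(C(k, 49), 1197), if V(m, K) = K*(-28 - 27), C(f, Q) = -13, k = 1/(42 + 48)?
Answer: -106319/3465 ≈ -30.684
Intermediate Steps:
k = 1/90 ≈ 0.011111
V(m, K) = -55*K (V(m, K) = K*(-55) = -55*K)
2020061/V(C(k, 49), 1197) = 2020061/((-55*1197)) = 2020061/(-65835) = 2020061*(-1/65835) = -106319/3465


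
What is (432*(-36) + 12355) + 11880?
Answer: 8683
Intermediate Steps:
(432*(-36) + 12355) + 11880 = (-15552 + 12355) + 11880 = -3197 + 11880 = 8683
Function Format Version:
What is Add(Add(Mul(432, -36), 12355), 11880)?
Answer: 8683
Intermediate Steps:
Add(Add(Mul(432, -36), 12355), 11880) = Add(Add(-15552, 12355), 11880) = Add(-3197, 11880) = 8683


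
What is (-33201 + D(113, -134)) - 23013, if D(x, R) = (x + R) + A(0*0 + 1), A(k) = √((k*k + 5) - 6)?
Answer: -56235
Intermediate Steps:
A(k) = √(-1 + k²) (A(k) = √((k² + 5) - 6) = √((5 + k²) - 6) = √(-1 + k²))
D(x, R) = R + x (D(x, R) = (x + R) + √(-1 + (0*0 + 1)²) = (R + x) + √(-1 + (0 + 1)²) = (R + x) + √(-1 + 1²) = (R + x) + √(-1 + 1) = (R + x) + √0 = (R + x) + 0 = R + x)
(-33201 + D(113, -134)) - 23013 = (-33201 + (-134 + 113)) - 23013 = (-33201 - 21) - 23013 = -33222 - 23013 = -56235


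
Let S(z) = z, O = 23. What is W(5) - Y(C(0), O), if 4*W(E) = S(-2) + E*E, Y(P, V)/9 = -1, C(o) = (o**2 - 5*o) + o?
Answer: 59/4 ≈ 14.750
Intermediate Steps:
C(o) = o**2 - 4*o
Y(P, V) = -9 (Y(P, V) = 9*(-1) = -9)
W(E) = -1/2 + E**2/4 (W(E) = (-2 + E*E)/4 = (-2 + E**2)/4 = -1/2 + E**2/4)
W(5) - Y(C(0), O) = (-1/2 + (1/4)*5**2) - 1*(-9) = (-1/2 + (1/4)*25) + 9 = (-1/2 + 25/4) + 9 = 23/4 + 9 = 59/4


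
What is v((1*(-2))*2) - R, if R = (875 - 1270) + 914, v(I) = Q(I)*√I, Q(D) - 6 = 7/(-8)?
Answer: -519 + 41*I/4 ≈ -519.0 + 10.25*I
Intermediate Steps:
Q(D) = 41/8 (Q(D) = 6 + 7/(-8) = 6 + 7*(-⅛) = 6 - 7/8 = 41/8)
v(I) = 41*√I/8
R = 519 (R = -395 + 914 = 519)
v((1*(-2))*2) - R = 41*√((1*(-2))*2)/8 - 1*519 = 41*√(-2*2)/8 - 519 = 41*√(-4)/8 - 519 = 41*(2*I)/8 - 519 = 41*I/4 - 519 = -519 + 41*I/4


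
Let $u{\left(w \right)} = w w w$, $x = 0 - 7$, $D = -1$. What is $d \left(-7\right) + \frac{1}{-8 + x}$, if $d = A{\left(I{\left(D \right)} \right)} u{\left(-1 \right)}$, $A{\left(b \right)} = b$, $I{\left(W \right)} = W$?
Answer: $- \frac{106}{15} \approx -7.0667$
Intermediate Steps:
$x = -7$ ($x = 0 - 7 = -7$)
$u{\left(w \right)} = w^{3}$ ($u{\left(w \right)} = w^{2} w = w^{3}$)
$d = 1$ ($d = - \left(-1\right)^{3} = \left(-1\right) \left(-1\right) = 1$)
$d \left(-7\right) + \frac{1}{-8 + x} = 1 \left(-7\right) + \frac{1}{-8 - 7} = -7 + \frac{1}{-15} = -7 - \frac{1}{15} = - \frac{106}{15}$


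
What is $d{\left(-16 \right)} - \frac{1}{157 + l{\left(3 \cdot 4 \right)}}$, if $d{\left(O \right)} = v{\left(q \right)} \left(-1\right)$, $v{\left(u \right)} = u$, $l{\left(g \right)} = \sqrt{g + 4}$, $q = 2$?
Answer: $- \frac{323}{161} \approx -2.0062$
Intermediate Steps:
$l{\left(g \right)} = \sqrt{4 + g}$
$d{\left(O \right)} = -2$ ($d{\left(O \right)} = 2 \left(-1\right) = -2$)
$d{\left(-16 \right)} - \frac{1}{157 + l{\left(3 \cdot 4 \right)}} = -2 - \frac{1}{157 + \sqrt{4 + 3 \cdot 4}} = -2 - \frac{1}{157 + \sqrt{4 + 12}} = -2 - \frac{1}{157 + \sqrt{16}} = -2 - \frac{1}{157 + 4} = -2 - \frac{1}{161} = - \frac{323}{161}$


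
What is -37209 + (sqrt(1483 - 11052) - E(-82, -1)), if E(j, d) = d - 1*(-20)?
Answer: -37228 + I*sqrt(9569) ≈ -37228.0 + 97.821*I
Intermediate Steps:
E(j, d) = 20 + d (E(j, d) = d + 20 = 20 + d)
-37209 + (sqrt(1483 - 11052) - E(-82, -1)) = -37209 + (sqrt(1483 - 11052) - (20 - 1)) = -37209 + (sqrt(-9569) - 1*19) = -37209 + (I*sqrt(9569) - 19) = -37209 + (-19 + I*sqrt(9569)) = -37228 + I*sqrt(9569)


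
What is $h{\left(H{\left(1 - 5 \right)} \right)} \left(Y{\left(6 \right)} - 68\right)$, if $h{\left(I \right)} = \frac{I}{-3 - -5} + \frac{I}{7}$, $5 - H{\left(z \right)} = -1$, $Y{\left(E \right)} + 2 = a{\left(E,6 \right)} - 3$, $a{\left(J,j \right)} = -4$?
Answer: $-297$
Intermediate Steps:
$Y{\left(E \right)} = -9$ ($Y{\left(E \right)} = -2 - 7 = -9$)
$H{\left(z \right)} = 6$ ($H{\left(z \right)} = 5 - -1 = 5 + 1 = 6$)
$h{\left(I \right)} = \frac{9 I}{14}$ ($h{\left(I \right)} = \frac{I}{-3 + 5} + I \frac{1}{7} = \frac{I}{2} + \frac{I}{7} = \frac{9 I}{14}$)
$h{\left(H{\left(1 - 5 \right)} \right)} \left(Y{\left(6 \right)} - 68\right) = \frac{9}{14} \cdot 6 \left(-9 - 68\right) = \frac{27}{7} \left(-77\right) = -297$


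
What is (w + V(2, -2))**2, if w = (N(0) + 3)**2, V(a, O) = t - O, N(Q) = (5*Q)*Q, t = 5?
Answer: 256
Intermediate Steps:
N(Q) = 5*Q**2
V(a, O) = 5 - O
w = 9 (w = (5*0**2 + 3)**2 = (5*0 + 3)**2 = (0 + 3)**2 = 3**2 = 9)
(w + V(2, -2))**2 = (9 + (5 - 1*(-2)))**2 = (9 + (5 + 2))**2 = (9 + 7)**2 = 16**2 = 256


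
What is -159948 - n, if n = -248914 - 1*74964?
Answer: 163930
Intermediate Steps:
n = -323878 (n = -248914 - 74964 = -323878)
-159948 - n = -159948 - 1*(-323878) = -159948 + 323878 = 163930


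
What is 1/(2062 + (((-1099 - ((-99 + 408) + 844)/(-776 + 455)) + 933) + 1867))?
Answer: 321/1209076 ≈ 0.00026549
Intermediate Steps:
1/(2062 + (((-1099 - ((-99 + 408) + 844)/(-776 + 455)) + 933) + 1867)) = 1/(2062 + (((-1099 - (309 + 844)/(-321)) + 933) + 1867)) = 1/(2062 + (((-1099 - 1153*(-1)/321) + 933) + 1867)) = 1/(2062 + (((-1099 - 1*(-1153/321)) + 933) + 1867)) = 1/(2062 + (((-1099 + 1153/321) + 933) + 1867)) = 1/(2062 + ((-351626/321 + 933) + 1867)) = 1/(2062 + (-52133/321 + 1867)) = 1/(2062 + 547174/321) = 1/(1209076/321) = 321/1209076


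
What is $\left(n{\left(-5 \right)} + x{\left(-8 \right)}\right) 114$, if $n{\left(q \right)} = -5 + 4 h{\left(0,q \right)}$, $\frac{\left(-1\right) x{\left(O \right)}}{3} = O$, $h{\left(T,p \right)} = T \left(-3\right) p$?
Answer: $2166$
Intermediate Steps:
$h{\left(T,p \right)} = - 3 T p$
$x{\left(O \right)} = - 3 O$
$n{\left(q \right)} = -5$ ($n{\left(q \right)} = -5 + 4 \left(\left(-3\right) 0 q\right) = -5 + 4 \cdot 0 = -5 + 0 = -5$)
$\left(n{\left(-5 \right)} + x{\left(-8 \right)}\right) 114 = \left(-5 - -24\right) 114 = \left(-5 + 24\right) 114 = 19 \cdot 114 = 2166$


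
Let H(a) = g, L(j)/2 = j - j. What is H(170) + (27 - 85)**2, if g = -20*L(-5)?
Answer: 3364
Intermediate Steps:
L(j) = 0 (L(j) = 2*(j - j) = 2*0 = 0)
g = 0 (g = -20*0 = 0)
H(a) = 0
H(170) + (27 - 85)**2 = 0 + (27 - 85)**2 = 0 + (-58)**2 = 0 + 3364 = 3364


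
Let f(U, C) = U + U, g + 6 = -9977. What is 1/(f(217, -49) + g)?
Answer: -1/9549 ≈ -0.00010472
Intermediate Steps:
g = -9983 (g = -6 - 9977 = -9983)
f(U, C) = 2*U
1/(f(217, -49) + g) = 1/(2*217 - 9983) = 1/(434 - 9983) = 1/(-9549) = -1/9549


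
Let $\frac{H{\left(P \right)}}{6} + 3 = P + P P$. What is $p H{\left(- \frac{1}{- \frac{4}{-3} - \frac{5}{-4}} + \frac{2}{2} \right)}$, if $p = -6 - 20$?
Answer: $\frac{301548}{961} \approx 313.79$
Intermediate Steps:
$p = -26$ ($p = -6 - 20 = -26$)
$H{\left(P \right)} = -18 + 6 P + 6 P^{2}$ ($H{\left(P \right)} = -18 + 6 \left(P + P P\right) = -18 + 6 \left(P + P^{2}\right) = -18 + \left(6 P + 6 P^{2}\right) = -18 + 6 P + 6 P^{2}$)
$p H{\left(- \frac{1}{- \frac{4}{-3} - \frac{5}{-4}} + \frac{2}{2} \right)} = - 26 \left(-18 + 6 \left(- \frac{1}{- \frac{4}{-3} - \frac{5}{-4}} + \frac{2}{2}\right) + 6 \left(- \frac{1}{- \frac{4}{-3} - \frac{5}{-4}} + \frac{2}{2}\right)^{2}\right) = - 26 \left(-18 + 6 \left(- \frac{1}{\left(-4\right) \left(- \frac{1}{3}\right) - - \frac{5}{4}} + 2 \cdot \frac{1}{2}\right) + 6 \left(- \frac{1}{\left(-4\right) \left(- \frac{1}{3}\right) - - \frac{5}{4}} + 2 \cdot \frac{1}{2}\right)^{2}\right) = - 26 \left(-18 + 6 \left(- \frac{1}{\frac{4}{3} + \frac{5}{4}} + 1\right) + 6 \left(- \frac{1}{\frac{4}{3} + \frac{5}{4}} + 1\right)^{2}\right) = - 26 \left(-18 + 6 \left(- \frac{1}{\frac{31}{12}} + 1\right) + 6 \left(- \frac{1}{\frac{31}{12}} + 1\right)^{2}\right) = - 26 \left(-18 + 6 \left(\left(-1\right) \frac{12}{31} + 1\right) + 6 \left(\left(-1\right) \frac{12}{31} + 1\right)^{2}\right) = - 26 \left(-18 + 6 \left(- \frac{12}{31} + 1\right) + 6 \left(- \frac{12}{31} + 1\right)^{2}\right) = - 26 \left(-18 + 6 \cdot \frac{19}{31} + 6 \left(\frac{19}{31}\right)^{2}\right) = - 26 \left(-18 + \frac{114}{31} + 6 \cdot \frac{361}{961}\right) = - 26 \left(-18 + \frac{114}{31} + \frac{2166}{961}\right) = \left(-26\right) \left(- \frac{11598}{961}\right) = \frac{301548}{961}$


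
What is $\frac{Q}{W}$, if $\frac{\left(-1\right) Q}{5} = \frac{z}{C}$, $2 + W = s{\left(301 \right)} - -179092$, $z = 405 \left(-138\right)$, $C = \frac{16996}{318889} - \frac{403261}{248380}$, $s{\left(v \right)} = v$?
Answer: $- \frac{2459335426911000}{2479064634912851} \approx -0.99204$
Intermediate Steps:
$C = - \frac{124374030549}{79205649820}$ ($C = 16996 \cdot \frac{1}{318889} - \frac{403261}{248380} = \frac{16996}{318889} - \frac{403261}{248380} = - \frac{124374030549}{79205649820} \approx -1.5703$)
$z = -55890$
$W = 179391$ ($W = -2 + \left(301 - -179092\right) = -2 + \left(301 + 179092\right) = -2 + 179393 = 179391$)
$Q = - \frac{7378006280733000}{41458010183}$ ($Q = - 5 \left(- \frac{55890}{- \frac{124374030549}{79205649820}}\right) = - 5 \left(\left(-55890\right) \left(- \frac{79205649820}{124374030549}\right)\right) = \left(-5\right) \frac{1475601256146600}{41458010183} = - \frac{7378006280733000}{41458010183} \approx -1.7796 \cdot 10^{5}$)
$\frac{Q}{W} = - \frac{7378006280733000}{41458010183 \cdot 179391} = \left(- \frac{7378006280733000}{41458010183}\right) \frac{1}{179391} = - \frac{2459335426911000}{2479064634912851}$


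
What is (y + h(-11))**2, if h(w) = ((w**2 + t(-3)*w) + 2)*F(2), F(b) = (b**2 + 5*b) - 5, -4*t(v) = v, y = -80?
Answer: 14523721/16 ≈ 9.0773e+5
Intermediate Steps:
t(v) = -v/4
F(b) = -5 + b**2 + 5*b
h(w) = 18 + 9*w**2 + 27*w/4 (h(w) = ((w**2 + (-1/4*(-3))*w) + 2)*(-5 + 2**2 + 5*2) = ((w**2 + 3*w/4) + 2)*(-5 + 4 + 10) = (2 + w**2 + 3*w/4)*9 = 18 + 9*w**2 + 27*w/4)
(y + h(-11))**2 = (-80 + (18 + 9*(-11)**2 + (27/4)*(-11)))**2 = (-80 + (18 + 9*121 - 297/4))**2 = (-80 + (18 + 1089 - 297/4))**2 = (-80 + 4131/4)**2 = (3811/4)**2 = 14523721/16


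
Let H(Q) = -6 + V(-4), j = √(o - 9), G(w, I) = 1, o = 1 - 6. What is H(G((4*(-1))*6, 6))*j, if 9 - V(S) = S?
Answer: 7*I*√14 ≈ 26.192*I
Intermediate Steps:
o = -5
V(S) = 9 - S
j = I*√14 (j = √(-5 - 9) = √(-14) = I*√14 ≈ 3.7417*I)
H(Q) = 7 (H(Q) = -6 + (9 - 1*(-4)) = -6 + (9 + 4) = -6 + 13 = 7)
H(G((4*(-1))*6, 6))*j = 7*(I*√14) = 7*I*√14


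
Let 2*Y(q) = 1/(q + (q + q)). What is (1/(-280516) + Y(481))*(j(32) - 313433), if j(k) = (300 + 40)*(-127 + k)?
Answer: -47992926395/404784588 ≈ -118.56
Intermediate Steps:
j(k) = -43180 + 340*k (j(k) = 340*(-127 + k) = -43180 + 340*k)
Y(q) = 1/(6*q) (Y(q) = 1/(2*(q + (q + q))) = 1/(2*(q + 2*q)) = 1/(2*((3*q))) = (1/(3*q))/2 = 1/(6*q))
(1/(-280516) + Y(481))*(j(32) - 313433) = (1/(-280516) + (1/6)/481)*((-43180 + 340*32) - 313433) = (-1/280516 + (1/6)*(1/481))*((-43180 + 10880) - 313433) = (-1/280516 + 1/2886)*(-32300 - 313433) = (138815/404784588)*(-345733) = -47992926395/404784588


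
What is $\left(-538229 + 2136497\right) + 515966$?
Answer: $2114234$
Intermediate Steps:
$\left(-538229 + 2136497\right) + 515966 = 1598268 + 515966 = 2114234$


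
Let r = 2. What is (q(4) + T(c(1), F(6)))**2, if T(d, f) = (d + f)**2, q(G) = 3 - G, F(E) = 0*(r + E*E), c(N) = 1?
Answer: 0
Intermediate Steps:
F(E) = 0 (F(E) = 0*(2 + E*E) = 0*(2 + E**2) = 0)
(q(4) + T(c(1), F(6)))**2 = ((3 - 1*4) + (1 + 0)**2)**2 = ((3 - 4) + 1**2)**2 = (-1 + 1)**2 = 0**2 = 0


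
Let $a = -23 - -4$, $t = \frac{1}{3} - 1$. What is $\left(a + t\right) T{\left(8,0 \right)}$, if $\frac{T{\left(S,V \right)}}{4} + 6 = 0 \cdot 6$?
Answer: $472$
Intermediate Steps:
$t = - \frac{2}{3}$ ($t = \frac{1}{3} - 1 = - \frac{2}{3} \approx -0.66667$)
$T{\left(S,V \right)} = -24$ ($T{\left(S,V \right)} = -24 + 4 \cdot 0 \cdot 6 = -24 + 4 \cdot 0 = -24 + 0 = -24$)
$a = -19$ ($a = -23 + 4 = -19$)
$\left(a + t\right) T{\left(8,0 \right)} = \left(-19 - \frac{2}{3}\right) \left(-24\right) = \left(- \frac{59}{3}\right) \left(-24\right) = 472$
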